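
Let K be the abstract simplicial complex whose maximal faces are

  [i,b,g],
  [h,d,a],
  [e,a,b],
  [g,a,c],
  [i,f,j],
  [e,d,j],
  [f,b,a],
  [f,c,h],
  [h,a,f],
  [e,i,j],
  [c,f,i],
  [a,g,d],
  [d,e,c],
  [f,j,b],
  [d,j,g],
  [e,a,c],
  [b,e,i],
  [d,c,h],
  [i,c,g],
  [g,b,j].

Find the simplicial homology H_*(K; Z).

Fix the vertex order a < b < c < d < e < f < g < h < i < j and write every simplex with vertices in increasing order. Then dim K = 2 and the simplices of K are:

  0-simplices (10): a, b, c, d, e, f, g, h, i, j
  1-simplices (30): ab, ac, ad, ae, af, ag, ah, be, bf, bg, bi, bj, cd, ce, cf, cg, ch, ci, de, dg, dh, dj, ei, ej, fh, fi, fj, gi, gj, ij
  2-simplices (20): abe, abf, ace, acg, adg, adh, afh, bei, bfj, bgi, bgj, cde, cdh, cfh, cfi, cgi, dej, dgj, eij, fij

Hence C_0 ≅ Z^10, C_1 ≅ Z^30, C_2 ≅ Z^20.

∂_1: C_1 → C_0 maps an edge to its endpoints' difference, ∂[p,q] = q − p.
The resulting 10×30 matrix has rank 9, and its Smith normal form has invariant factors (1,1,1,1,1,1,1,1,1).

The boundary map ∂_2: C_2 → C_1 maps a triangle to the signed sum of its edges. For instance
  ∂abf = bf − af + ab,
  ∂fij = ij − fj + fi.
This gives a 30×20 integer matrix of rank 20; reducing to Smith normal form yields diagonal entries (1,1,1,1,1,1,1,1,1,1,1,1,1,1,1,1,1,1,1,2).

From H_k ≅ ker(∂_k) / im(∂_{k+1}) we obtain:

  H_0: rank C_0 − rank ∂_1 = 10 − 9 = 1, and the invariant factors of ∂_1 are all 1, so H_0 ≅ Z.
  H_1: rank ker ∂_1 − rank ∂_2 = (30 − 9) − 20 = 1, and ∂_2 has invariant factor 2 > 1, so H_1 ≅ Z ⊕ Z/2.
  H_2: rank ker ∂_2 − rank ∂_3 = (20 − 20) − 0 = 0, and there is no ∂_3, so H_2 ≅ 0.

As a check, the Euler characteristic is 10 − 30 + 20 = 0, which agrees with 1 − 1 + 0 = 0.
(K is a triangulation of the Klein bottle.)

H_0 = Z,  H_1 = Z ⊕ Z/2,  H_2 = 0.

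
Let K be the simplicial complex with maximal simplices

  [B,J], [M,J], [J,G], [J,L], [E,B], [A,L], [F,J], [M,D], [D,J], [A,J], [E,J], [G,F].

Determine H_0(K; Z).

H_0 ≅ Z.

Order the vertices as A < B < D < E < F < G < J < L < M. Listing each simplex with vertices in this order, K has dimension 1 with simplices:

  0-simplices (9): A, B, D, E, F, G, J, L, M
  1-simplices (12): AJ, AL, BE, BJ, DJ, DM, EJ, FG, FJ, GJ, JL, JM

giving chain groups C_0 ≅ Z^9, C_1 ≅ Z^12.

Boundary ∂_1: C_1 → C_0 maps an edge to its endpoints' difference, ∂[p,q] = q − p.
This gives a 9×12 integer matrix of rank 8; reducing to Smith normal form yields diagonal entries (1,1,1,1,1,1,1,1).

From H_k ≅ ker(∂_k) / im(∂_{k+1}) we obtain:

  H_0: rank C_0 − rank ∂_1 = 9 − 8 = 1, and the invariant factors of ∂_1 are all 1, so H_0 ≅ Z.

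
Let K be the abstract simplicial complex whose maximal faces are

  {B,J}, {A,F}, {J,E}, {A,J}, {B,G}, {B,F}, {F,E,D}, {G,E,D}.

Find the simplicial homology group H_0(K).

H_0 ≅ Z.

Order the vertices as A < B < D < E < F < G < J. Listing each simplex with vertices in this order, K has dimension 2 with simplices:

  0-simplices (7): A, B, D, E, F, G, J
  1-simplices (11): AF, AJ, BF, BG, BJ, DE, DF, DG, EF, EG, EJ
  2-simplices (2): DEF, DEG

Hence C_0 ≅ Z^7, C_1 ≅ Z^11, C_2 ≅ Z^2.

Boundary ∂_1: C_1 → C_0 maps an edge to its endpoints' difference, ∂[p,q] = q − p.
The 7×11 boundary matrix has rank 6 and Smith normal form diag(1,1,1,1,1,1).

The boundary map ∂_2: C_2 → C_1 acts by ∂[p,q,r] = [q,r] − [p,r] + [p,q]. For instance
  ∂DEG = EG − DG + DE,
  ∂DEF = EF − DF + DE.
The 11×2 boundary matrix has rank 2 and Smith normal form diag(1,1).

Reading off H_k = ker ∂_k / im ∂_{k+1}:

  H_0: rank C_0 − rank ∂_1 = 7 − 6 = 1, and the invariant factors of ∂_1 are all 1, so H_0 = Z.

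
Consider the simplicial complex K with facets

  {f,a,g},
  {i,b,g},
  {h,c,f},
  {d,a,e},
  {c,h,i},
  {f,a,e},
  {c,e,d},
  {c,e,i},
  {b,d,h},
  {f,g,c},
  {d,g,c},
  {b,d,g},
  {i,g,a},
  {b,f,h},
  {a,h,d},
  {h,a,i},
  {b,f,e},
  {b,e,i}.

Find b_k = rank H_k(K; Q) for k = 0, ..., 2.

Take the total order a < b < c < d < e < f < g < h < i on the vertex set. Then K (dimension 2) consists of the simplices:

  0-simplices (9): a, b, c, d, e, f, g, h, i
  1-simplices (27): ad, ae, af, ag, ah, ai, bd, be, bf, bg, bh, bi, cd, ce, cf, cg, ch, ci, de, dg, dh, ef, ei, fg, fh, gi, hi
  2-simplices (18): ade, adh, aef, afg, agi, ahi, bdg, bdh, bef, bei, bfh, bgi, cde, cdg, cei, cfg, cfh, chi

Hence C_0 ≅ Z^9, C_1 ≅ Z^27, C_2 ≅ Z^18.

The boundary map ∂_1: C_1 → C_0 is given by ∂[p,q] = [q] − [p]. For instance
  ∂bi = i − b.
The 9×27 boundary matrix has rank 8 and Smith normal form diag(1,1,1,1,1,1,1,1).

The boundary map ∂_2: C_2 → C_1 sends each 2-simplex [p,q,r] to [q,r] − [p,r] + [p,q]. For instance
  ∂cfh = fh − ch + cf,
  ∂afg = fg − ag + af.
The 27×18 boundary matrix has rank 17 and Smith normal form diag(1,1,1,1,1,1,1,1,1,1,1,1,1,1,1,1,1).

Reading off H_k = ker ∂_k / im ∂_{k+1}:

  H_0: rank C_0 − rank ∂_1 = 9 − 8 = 1, and the invariant factors of ∂_1 are all 1, so H_0 ≅ Z.
  H_1: rank ker ∂_1 − rank ∂_2 = (27 − 8) − 17 = 2, and the invariant factors of ∂_2 are all 1, so H_1 ≅ Z^2.
  H_2: rank ker ∂_2 − rank ∂_3 = (18 − 17) − 0 = 1, and there is no ∂_3, so H_2 ≅ Z.

As a check, the Euler characteristic is 9 − 27 + 18 = 0, which agrees with 1 − 2 + 1 = 0.
(K is a triangulation of the torus T^2.)

Hence the Betti numbers are b_0 = 1, b_1 = 2, b_2 = 1.

b_0 = 1, b_1 = 2, b_2 = 1.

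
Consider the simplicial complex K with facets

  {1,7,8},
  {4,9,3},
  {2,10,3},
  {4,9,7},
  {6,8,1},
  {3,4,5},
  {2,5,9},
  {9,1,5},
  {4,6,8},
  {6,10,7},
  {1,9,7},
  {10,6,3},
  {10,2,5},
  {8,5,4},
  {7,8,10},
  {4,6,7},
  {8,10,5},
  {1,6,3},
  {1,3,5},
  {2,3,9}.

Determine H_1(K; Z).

H_1 = Z ⊕ Z/2.

Take the total order 1 < 2 < 3 < 4 < 5 < 6 < 7 < 8 < 9 < 10 on the vertex set. Then K (dimension 2) consists of the simplices:

  0-simplices (10): [1], [2], [3], [4], [5], [6], [7], [8], [9], [10]
  1-simplices (30): (30 of them)
  2-simplices (20): (20 of them)

so the chain groups are C_0 ≅ Z^10, C_1 ≅ Z^30, C_2 ≅ Z^20.

The boundary map ∂_1: C_1 → C_0 maps an edge to its endpoints' difference, ∂[p,q] = q − p. For instance
  ∂[6,10] = [10] − [6].
As a 10×30 matrix over Z this has rank 9, with invariant factors (1,1,1,1,1,1,1,1,1).

Boundary ∂_2: C_2 → C_1 sends each 2-simplex [p,q,r] to [q,r] − [p,r] + [p,q]. For instance
  ∂[1,7,9] = [7,9] − [1,9] + [1,7],
  ∂[4,5,8] = [5,8] − [4,8] + [4,5].
The 30×20 boundary matrix has rank 20 and Smith normal form diag(1,1,1,1,1,1,1,1,1,1,1,1,1,1,1,1,1,1,1,2).

Computing H_k = (kernel of ∂_k) / (image of ∂_{k+1}):

  H_1: rank ker ∂_1 − rank ∂_2 = (30 − 9) − 20 = 1, and ∂_2 has invariant factor 2 > 1, so H_1 = Z ⊕ Z/2.

(K is a triangulation of the Klein bottle.)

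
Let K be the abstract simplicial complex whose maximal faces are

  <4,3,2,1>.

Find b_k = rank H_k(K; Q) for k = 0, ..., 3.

b_0 = 1, b_1 = 0, b_2 = 0, b_3 = 0.

Fix the vertex order 1 < 2 < 3 < 4 and write every simplex with vertices in increasing order. Then dim K = 3 and the simplices of K are:

  0-simplices (4): [1], [2], [3], [4]
  1-simplices (6): [1,2], [1,3], [1,4], [2,3], [2,4], [3,4]
  2-simplices (4): [1,2,3], [1,2,4], [1,3,4], [2,3,4]
  3-simplices (1): [1,2,3,4]

so the chain groups are C_0 ≅ Z^4, C_1 ≅ Z^6, C_2 ≅ Z^4, C_3 ≅ Z^1.

Boundary ∂_1: C_1 → C_0 maps an edge to its endpoints' difference, ∂[p,q] = q − p.
As a 4×6 matrix over Z this has rank 3, with invariant factors (1,1,1).

The boundary map ∂_2: C_2 → C_1 acts by ∂[p,q,r] = [q,r] − [p,r] + [p,q]. For instance
  ∂[1,3,4] = [3,4] − [1,4] + [1,3],
  ∂[1,2,3] = [2,3] − [1,3] + [1,2].
The 6×4 boundary matrix has rank 3 and Smith normal form diag(1,1,1).

The boundary map ∂_3: C_3 → C_2 sends each 3-simplex σ to the alternating sum Σ_i (−1)^i (σ with its i-th vertex removed). For instance
  ∂[1,2,3,4] = [2,3,4] − [1,3,4] + [1,2,4] − [1,2,3].
This gives a 4×1 integer matrix of rank 1; reducing to Smith normal form yields diagonal entries (1).

Reading off H_k = ker ∂_k / im ∂_{k+1}:

  H_0: rank C_0 − rank ∂_1 = 4 − 3 = 1, and the invariant factors of ∂_1 are all 1, so H_0 ≅ Z.
  H_1: rank ker ∂_1 − rank ∂_2 = (6 − 3) − 3 = 0, and the invariant factors of ∂_2 are all 1, so H_1 ≅ 0.
  H_2: rank ker ∂_2 − rank ∂_3 = (4 − 3) − 1 = 0, and the invariant factors of ∂_3 are all 1, so H_2 ≅ 0.
  H_3: rank ker ∂_3 − rank ∂_4 = (1 − 1) − 0 = 0, and there is no ∂_4, so H_3 ≅ 0.

As a check, the Euler characteristic is 4 − 6 + 4 − 1 = 1, which agrees with 1 − 0 + 0 − 0 = 1.
(K is a triangulation of the 3-simplex.)

Hence the Betti numbers are b_0 = 1, b_1 = 0, b_2 = 0, b_3 = 0.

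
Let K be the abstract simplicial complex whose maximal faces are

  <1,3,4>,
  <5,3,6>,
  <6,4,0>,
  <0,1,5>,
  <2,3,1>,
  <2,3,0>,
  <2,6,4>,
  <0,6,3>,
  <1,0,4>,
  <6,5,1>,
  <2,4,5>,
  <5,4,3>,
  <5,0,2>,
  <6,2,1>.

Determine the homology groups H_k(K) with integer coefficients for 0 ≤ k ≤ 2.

Order the vertices as 0 < 1 < 2 < 3 < 4 < 5 < 6. Listing each simplex with vertices in this order, K has dimension 2 with simplices:

  0-simplices (7): [0], [1], [2], [3], [4], [5], [6]
  1-simplices (21): [0,1], [0,2], [0,3], [0,4], [0,5], [0,6], [1,2], [1,3], [1,4], [1,5], [1,6], [2,3], [2,4], [2,5], [2,6], [3,4], [3,5], [3,6], [4,5], [4,6], [5,6]
  2-simplices (14): [0,1,4], [0,1,5], [0,2,3], [0,2,5], [0,3,6], [0,4,6], [1,2,3], [1,2,6], [1,3,4], [1,5,6], [2,4,5], [2,4,6], [3,4,5], [3,5,6]

Hence C_0 ≅ Z^7, C_1 ≅ Z^21, C_2 ≅ Z^14.

∂_1: C_1 → C_0 sends each edge [p,q] (with p < q) to q − p. For instance
  ∂[2,6] = [6] − [2].
The resulting 7×21 matrix has rank 6, and its Smith normal form has invariant factors (1,1,1,1,1,1).

The boundary map ∂_2: C_2 → C_1 maps a triangle to the signed sum of its edges. For instance
  ∂[3,5,6] = [5,6] − [3,6] + [3,5],
  ∂[1,2,6] = [2,6] − [1,6] + [1,2].
The 21×14 boundary matrix has rank 13 and Smith normal form diag(1,1,1,1,1,1,1,1,1,1,1,1,1).

Now H_k = ker ∂_k / im ∂_{k+1}, so:

  H_0: rank C_0 − rank ∂_1 = 7 − 6 = 1, and the invariant factors of ∂_1 are all 1, so H_0 = Z.
  H_1: rank ker ∂_1 − rank ∂_2 = (21 − 6) − 13 = 2, and the invariant factors of ∂_2 are all 1, so H_1 = Z^2.
  H_2: rank ker ∂_2 − rank ∂_3 = (14 − 13) − 0 = 1, and there is no ∂_3, so H_2 = Z.

As a check, the Euler characteristic is 7 − 21 + 14 = 0, which agrees with 1 − 2 + 1 = 0.

H_0 ≅ Z,  H_1 ≅ Z^2,  H_2 ≅ Z.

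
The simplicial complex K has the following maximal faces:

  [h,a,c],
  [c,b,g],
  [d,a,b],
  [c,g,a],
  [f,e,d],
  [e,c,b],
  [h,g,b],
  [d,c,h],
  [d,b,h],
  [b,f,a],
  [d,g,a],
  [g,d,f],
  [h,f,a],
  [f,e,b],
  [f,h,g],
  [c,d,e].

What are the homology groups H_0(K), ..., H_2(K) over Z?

H_0 ≅ Z,  H_1 ≅ Z^2,  H_2 ≅ Z.

We work with the vertex ordering a < b < c < d < e < f < g < h. The simplices of K, each written with vertices in increasing order, are:

  0-simplices (8): a, b, c, d, e, f, g, h
  1-simplices (24): ab, ac, ad, af, ag, ah, bc, bd, be, bf, bg, bh, cd, ce, cg, ch, de, df, dg, dh, ef, fg, fh, gh
  2-simplices (16): abd, abf, acg, ach, adg, afh, bce, bcg, bdh, bef, bgh, cde, cdh, def, dfg, fgh

giving chain groups C_0 ≅ Z^8, C_1 ≅ Z^24, C_2 ≅ Z^16.

The boundary map ∂_1: C_1 → C_0 is given by ∂[p,q] = [q] − [p].
The 8×24 boundary matrix has rank 7 and Smith normal form diag(1,1,1,1,1,1,1).

The boundary map ∂_2: C_2 → C_1 sends each 2-simplex [p,q,r] to [q,r] − [p,r] + [p,q]. For instance
  ∂bef = ef − bf + be,
  ∂abf = bf − af + ab.
The 24×16 boundary matrix has rank 15 and Smith normal form diag(1,1,1,1,1,1,1,1,1,1,1,1,1,1,1).

From H_k ≅ ker(∂_k) / im(∂_{k+1}) we obtain:

  H_0: rank C_0 − rank ∂_1 = 8 − 7 = 1, and the invariant factors of ∂_1 are all 1, so H_0 ≅ Z.
  H_1: rank ker ∂_1 − rank ∂_2 = (24 − 7) − 15 = 2, and the invariant factors of ∂_2 are all 1, so H_1 ≅ Z^2.
  H_2: rank ker ∂_2 − rank ∂_3 = (16 − 15) − 0 = 1, and there is no ∂_3, so H_2 ≅ Z.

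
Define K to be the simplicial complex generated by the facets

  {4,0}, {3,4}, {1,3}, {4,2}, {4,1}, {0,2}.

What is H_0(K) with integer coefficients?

H_0 = Z.

Order the vertices as 0 < 1 < 2 < 3 < 4. Listing each simplex with vertices in this order, K has dimension 1 with simplices:

  0-simplices (5): [0], [1], [2], [3], [4]
  1-simplices (6): [0,2], [0,4], [1,3], [1,4], [2,4], [3,4]

so the chain groups are C_0 ≅ Z^5, C_1 ≅ Z^6.

Boundary ∂_1: C_1 → C_0 is given by ∂[p,q] = [q] − [p].
The resulting 5×6 matrix has rank 4, and its Smith normal form has invariant factors (1,1,1,1).

From H_k ≅ ker(∂_k) / im(∂_{k+1}) we obtain:

  H_0: rank C_0 − rank ∂_1 = 5 − 4 = 1, and the invariant factors of ∂_1 are all 1, so H_0 ≅ Z.

(K is a triangulation of a wedge of 2 circles.)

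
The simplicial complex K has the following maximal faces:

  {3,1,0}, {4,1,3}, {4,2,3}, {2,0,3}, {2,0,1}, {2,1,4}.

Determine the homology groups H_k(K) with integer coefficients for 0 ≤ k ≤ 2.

H_0 = Z,  H_1 = 0,  H_2 = Z.

Fix the vertex order 0 < 1 < 2 < 3 < 4 and write every simplex with vertices in increasing order. Then dim K = 2 and the simplices of K are:

  0-simplices (5): [0], [1], [2], [3], [4]
  1-simplices (9): [0,1], [0,2], [0,3], [1,2], [1,3], [1,4], [2,3], [2,4], [3,4]
  2-simplices (6): [0,1,2], [0,1,3], [0,2,3], [1,2,4], [1,3,4], [2,3,4]

so the chain groups are C_0 ≅ Z^5, C_1 ≅ Z^9, C_2 ≅ Z^6.

∂_1: C_1 → C_0 is given by ∂[p,q] = [q] − [p]. For instance
  ∂[0,3] = [3] − [0].
This gives a 5×9 integer matrix of rank 4; reducing to Smith normal form yields diagonal entries (1,1,1,1).

Boundary ∂_2: C_2 → C_1 acts by ∂[p,q,r] = [q,r] − [p,r] + [p,q]. For instance
  ∂[0,1,2] = [1,2] − [0,2] + [0,1],
  ∂[1,2,4] = [2,4] − [1,4] + [1,2].
The resulting 9×6 matrix has rank 5, and its Smith normal form has invariant factors (1,1,1,1,1).

Reading off H_k = ker ∂_k / im ∂_{k+1}:

  H_0: rank C_0 − rank ∂_1 = 5 − 4 = 1, and the invariant factors of ∂_1 are all 1, so H_0 = Z.
  H_1: rank ker ∂_1 − rank ∂_2 = (9 − 4) − 5 = 0, and the invariant factors of ∂_2 are all 1, so H_1 = 0.
  H_2: rank ker ∂_2 − rank ∂_3 = (6 − 5) − 0 = 1, and there is no ∂_3, so H_2 = Z.

(K is a triangulation of the 2-sphere S^2.)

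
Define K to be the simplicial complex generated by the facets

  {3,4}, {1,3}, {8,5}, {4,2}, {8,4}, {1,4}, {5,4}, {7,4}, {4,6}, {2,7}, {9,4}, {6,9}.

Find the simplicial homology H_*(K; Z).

H_0 ≅ Z,  H_1 ≅ Z^4.

K has 9 vertices, 12 edges.
rank ∂_0 = 0, rank ∂_1 = 8 ⇒ b_0 = 9 − 0 − 8 = 1; all invariant factors of ∂_1 are 1 so no torsion. So H_0 ≅ Z.
rank ∂_1 = 8, rank ∂_2 = 0 ⇒ b_1 = 12 − 8 − 0 = 4. So H_1 ≅ Z^4.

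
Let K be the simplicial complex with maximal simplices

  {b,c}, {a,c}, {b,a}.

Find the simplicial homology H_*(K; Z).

H_0 = Z,  H_1 = Z.

We work with the vertex ordering a < b < c. The simplices of K, each written with vertices in increasing order, are:

  0-simplices (3): a, b, c
  1-simplices (3): ab, ac, bc

Hence C_0 ≅ Z^3, C_1 ≅ Z^3.

Boundary ∂_1: C_1 → C_0 maps an edge to its endpoints' difference, ∂[p,q] = q − p. For instance
  ∂ac = c − a.
The resulting 3×3 matrix has rank 2, and its Smith normal form has invariant factors (1,1).

Reading off H_k = ker ∂_k / im ∂_{k+1}:

  H_0: rank C_0 − rank ∂_1 = 3 − 2 = 1, and the invariant factors of ∂_1 are all 1, so H_0 = Z.
  H_1: rank ker ∂_1 − rank ∂_2 = (3 − 2) − 0 = 1, and there is no ∂_2, so H_1 = Z.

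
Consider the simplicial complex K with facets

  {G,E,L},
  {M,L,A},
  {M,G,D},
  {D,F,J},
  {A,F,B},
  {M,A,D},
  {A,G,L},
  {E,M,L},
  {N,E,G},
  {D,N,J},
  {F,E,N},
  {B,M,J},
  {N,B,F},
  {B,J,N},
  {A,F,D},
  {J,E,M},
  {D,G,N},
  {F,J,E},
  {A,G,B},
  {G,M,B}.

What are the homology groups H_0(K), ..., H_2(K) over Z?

H_0 = Z,  H_1 = Z ⊕ Z/2,  H_2 = 0.

Fix the vertex order A < B < D < E < F < G < J < L < M < N and write every simplex with vertices in increasing order. Then dim K = 2 and the simplices of K are:

  0-simplices (10): A, B, D, E, F, G, J, L, M, N
  1-simplices (30): AB, AD, AF, AG, AL, AM, BF, BG, BJ, BM, BN, DF, DG, DJ, DM, DN, EF, EG, EJ, EL, EM, EN, FJ, FN, GL, GM, GN, JM, JN, LM
  2-simplices (20): ABF, ABG, ADF, ADM, AGL, ALM, BFN, BGM, BJM, BJN, DFJ, DGM, DGN, DJN, EFJ, EFN, EGL, EGN, EJM, ELM

giving chain groups C_0 ≅ Z^10, C_1 ≅ Z^30, C_2 ≅ Z^20.

∂_1: C_1 → C_0 is given by ∂[p,q] = [q] − [p]. For instance
  ∂JN = N − J.
This gives a 10×30 integer matrix of rank 9; reducing to Smith normal form yields diagonal entries (1,1,1,1,1,1,1,1,1).

Boundary ∂_2: C_2 → C_1 maps a triangle to the signed sum of its edges. For instance
  ∂BGM = GM − BM + BG,
  ∂ABG = BG − AG + AB.
This gives a 30×20 integer matrix of rank 20; reducing to Smith normal form yields diagonal entries (1,1,1,1,1,1,1,1,1,1,1,1,1,1,1,1,1,1,1,2).

Now H_k = ker ∂_k / im ∂_{k+1}, so:

  H_0: rank C_0 − rank ∂_1 = 10 − 9 = 1, and the invariant factors of ∂_1 are all 1, so H_0 = Z.
  H_1: rank ker ∂_1 − rank ∂_2 = (30 − 9) − 20 = 1, and ∂_2 has invariant factor 2 > 1, so H_1 = Z ⊕ Z/2.
  H_2: rank ker ∂_2 − rank ∂_3 = (20 − 20) − 0 = 0, and there is no ∂_3, so H_2 = 0.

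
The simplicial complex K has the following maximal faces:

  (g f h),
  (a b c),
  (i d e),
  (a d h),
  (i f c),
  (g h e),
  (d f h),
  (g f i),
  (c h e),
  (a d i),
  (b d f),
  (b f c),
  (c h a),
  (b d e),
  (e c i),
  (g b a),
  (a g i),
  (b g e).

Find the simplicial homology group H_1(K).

H_1 ≅ Z^2.

Order the vertices as a < b < c < d < e < f < g < h < i. Listing each simplex with vertices in this order, K has dimension 2 with simplices:

  0-simplices (9): a, b, c, d, e, f, g, h, i
  1-simplices (27): ab, ac, ad, ag, ah, ai, bc, bd, be, bf, bg, ce, cf, ch, ci, de, df, dh, di, eg, eh, ei, fg, fh, fi, gh, gi
  2-simplices (18): abc, abg, ach, adh, adi, agi, bcf, bde, bdf, beg, ceh, cei, cfi, dei, dfh, egh, fgh, fgi

giving chain groups C_0 ≅ Z^9, C_1 ≅ Z^27, C_2 ≅ Z^18.

Boundary ∂_1: C_1 → C_0 is given by ∂[p,q] = [q] − [p].
The 9×27 boundary matrix has rank 8 and Smith normal form diag(1,1,1,1,1,1,1,1).

Boundary ∂_2: C_2 → C_1 sends each 2-simplex [p,q,r] to [q,r] − [p,r] + [p,q]. For instance
  ∂adh = dh − ah + ad,
  ∂bde = de − be + bd.
The 27×18 boundary matrix has rank 17 and Smith normal form diag(1,1,1,1,1,1,1,1,1,1,1,1,1,1,1,1,1).

Reading off H_k = ker ∂_k / im ∂_{k+1}:

  H_1: rank ker ∂_1 − rank ∂_2 = (27 − 8) − 17 = 2, and the invariant factors of ∂_2 are all 1, so H_1 ≅ Z^2.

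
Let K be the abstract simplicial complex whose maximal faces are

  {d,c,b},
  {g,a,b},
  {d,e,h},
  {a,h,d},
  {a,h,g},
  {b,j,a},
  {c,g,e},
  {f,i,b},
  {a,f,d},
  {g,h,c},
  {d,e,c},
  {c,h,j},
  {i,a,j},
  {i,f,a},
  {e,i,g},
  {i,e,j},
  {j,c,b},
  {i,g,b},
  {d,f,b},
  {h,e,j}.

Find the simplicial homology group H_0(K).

H_0 ≅ Z.

Take the total order a < b < c < d < e < f < g < h < i < j on the vertex set. Then K (dimension 2) consists of the simplices:

  0-simplices (10): a, b, c, d, e, f, g, h, i, j
  1-simplices (30): ab, ad, af, ag, ah, ai, aj, bc, bd, bf, bg, bi, bj, cd, ce, cg, ch, cj, de, df, dh, eg, eh, ei, ej, fi, gh, gi, hj, ij
  2-simplices (20): abg, abj, adf, adh, afi, agh, aij, bcd, bcj, bdf, bfi, bgi, cde, ceg, cgh, chj, deh, egi, ehj, eij

so the chain groups are C_0 ≅ Z^10, C_1 ≅ Z^30, C_2 ≅ Z^20.

∂_1: C_1 → C_0 maps an edge to its endpoints' difference, ∂[p,q] = q − p. For instance
  ∂af = f − a.
The 10×30 boundary matrix has rank 9 and Smith normal form diag(1,1,1,1,1,1,1,1,1).

∂_2: C_2 → C_1 sends each 2-simplex [p,q,r] to [q,r] − [p,r] + [p,q]. For instance
  ∂abj = bj − aj + ab,
  ∂agh = gh − ah + ag.
The 30×20 boundary matrix has rank 20 and Smith normal form diag(1,1,1,1,1,1,1,1,1,1,1,1,1,1,1,1,1,1,1,2).

From H_k ≅ ker(∂_k) / im(∂_{k+1}) we obtain:

  H_0: rank C_0 − rank ∂_1 = 10 − 9 = 1, and the invariant factors of ∂_1 are all 1, so H_0 = Z.

(K is a triangulation of the Klein bottle.)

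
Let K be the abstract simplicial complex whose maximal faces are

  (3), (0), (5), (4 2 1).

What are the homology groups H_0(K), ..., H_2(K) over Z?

We work with the vertex ordering 0 < 1 < 2 < 3 < 4 < 5. The simplices of K, each written with vertices in increasing order, are:

  0-simplices (6): [0], [1], [2], [3], [4], [5]
  1-simplices (3): [1,2], [1,4], [2,4]
  2-simplices (1): [1,2,4]

so the chain groups are C_0 ≅ Z^6, C_1 ≅ Z^3, C_2 ≅ Z^1.

The boundary map ∂_1: C_1 → C_0 is given by ∂[p,q] = [q] − [p].
This gives a 6×3 integer matrix of rank 2; reducing to Smith normal form yields diagonal entries (1,1).

The boundary map ∂_2: C_2 → C_1 sends each 2-simplex [p,q,r] to [q,r] − [p,r] + [p,q]. For instance
  ∂[1,2,4] = [2,4] − [1,4] + [1,2].
As a 3×1 matrix over Z this has rank 1, with invariant factors (1).

Reading off H_k = ker ∂_k / im ∂_{k+1}:

  H_0: rank C_0 − rank ∂_1 = 6 − 2 = 4, and the invariant factors of ∂_1 are all 1, so H_0 = Z^4.
  H_1: rank ker ∂_1 − rank ∂_2 = (3 − 2) − 1 = 0, and the invariant factors of ∂_2 are all 1, so H_1 = 0.
  H_2: rank ker ∂_2 − rank ∂_3 = (1 − 1) − 0 = 0, and there is no ∂_3, so H_2 = 0.

As a check, the Euler characteristic is 6 − 3 + 1 = 4, which agrees with 4 − 0 + 0 = 4.

H_0 ≅ Z^4,  H_1 = 0,  H_2 = 0.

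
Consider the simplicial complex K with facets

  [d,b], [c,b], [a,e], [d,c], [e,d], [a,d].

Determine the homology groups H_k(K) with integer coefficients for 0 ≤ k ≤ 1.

H_0 = Z,  H_1 = Z^2.

K has 5 vertices, 6 edges.
rank ∂_0 = 0, rank ∂_1 = 4 ⇒ b_0 = 5 − 0 − 4 = 1; all invariant factors of ∂_1 are 1 so no torsion. So H_0 ≅ Z.
rank ∂_1 = 4, rank ∂_2 = 0 ⇒ b_1 = 6 − 4 − 0 = 2. So H_1 ≅ Z^2.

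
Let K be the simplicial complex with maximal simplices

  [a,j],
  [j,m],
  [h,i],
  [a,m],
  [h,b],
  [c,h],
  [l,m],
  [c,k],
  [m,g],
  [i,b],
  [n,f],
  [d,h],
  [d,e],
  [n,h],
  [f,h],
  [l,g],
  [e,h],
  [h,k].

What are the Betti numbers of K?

Fix the vertex order a < b < c < d < e < f < g < h < i < j < k < l < m < n and write every simplex with vertices in increasing order. Then dim K = 1 and the simplices of K are:

  0-simplices (14): a, b, c, d, e, f, g, h, i, j, k, l, m, n
  1-simplices (18): aj, am, bh, bi, ch, ck, de, dh, eh, fh, fn, gl, gm, hi, hk, hn, jm, lm

giving chain groups C_0 ≅ Z^14, C_1 ≅ Z^18.

The boundary map ∂_1: C_1 → C_0 maps an edge to its endpoints' difference, ∂[p,q] = q − p. For instance
  ∂fn = n − f.
This gives a 14×18 integer matrix of rank 12; reducing to Smith normal form yields diagonal entries (1,1,1,1,1,1,1,1,1,1,1,1).

Now H_k = ker ∂_k / im ∂_{k+1}, so:

  H_0: rank C_0 − rank ∂_1 = 14 − 12 = 2, and the invariant factors of ∂_1 are all 1, so H_0 ≅ Z^2.
  H_1: rank ker ∂_1 − rank ∂_2 = (18 − 12) − 0 = 6, and there is no ∂_2, so H_1 ≅ Z^6.

As a check, the Euler characteristic is 14 − 18 = -4, which agrees with 2 − 6 = -4.

Hence the Betti numbers are b_0 = 2, b_1 = 6.

b_0 = 2, b_1 = 6.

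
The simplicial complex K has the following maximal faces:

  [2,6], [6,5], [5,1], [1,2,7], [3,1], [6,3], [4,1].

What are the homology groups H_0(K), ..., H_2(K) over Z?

H_0 ≅ Z,  H_1 ≅ Z^2,  H_2 = 0.

Order the vertices as 1 < 2 < 3 < 4 < 5 < 6 < 7. Listing each simplex with vertices in this order, K has dimension 2 with simplices:

  0-simplices (7): [1], [2], [3], [4], [5], [6], [7]
  1-simplices (9): [1,2], [1,3], [1,4], [1,5], [1,7], [2,6], [2,7], [3,6], [5,6]
  2-simplices (1): [1,2,7]

Hence C_0 ≅ Z^7, C_1 ≅ Z^9, C_2 ≅ Z^1.

∂_1: C_1 → C_0 maps an edge to its endpoints' difference, ∂[p,q] = q − p.
This gives a 7×9 integer matrix of rank 6; reducing to Smith normal form yields diagonal entries (1,1,1,1,1,1).

∂_2: C_2 → C_1 maps a triangle to the signed sum of its edges. For instance
  ∂[1,2,7] = [2,7] − [1,7] + [1,2].
This gives a 9×1 integer matrix of rank 1; reducing to Smith normal form yields diagonal entries (1).

Computing H_k = (kernel of ∂_k) / (image of ∂_{k+1}):

  H_0: rank C_0 − rank ∂_1 = 7 − 6 = 1, and the invariant factors of ∂_1 are all 1, so H_0 ≅ Z.
  H_1: rank ker ∂_1 − rank ∂_2 = (9 − 6) − 1 = 2, and the invariant factors of ∂_2 are all 1, so H_1 ≅ Z^2.
  H_2: rank ker ∂_2 − rank ∂_3 = (1 − 1) − 0 = 0, and there is no ∂_3, so H_2 ≅ 0.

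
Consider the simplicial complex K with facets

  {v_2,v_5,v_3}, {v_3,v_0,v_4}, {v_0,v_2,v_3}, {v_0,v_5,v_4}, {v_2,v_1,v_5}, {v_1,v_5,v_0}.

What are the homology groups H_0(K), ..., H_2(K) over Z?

Order the vertices as v_0 < v_1 < v_2 < v_3 < v_4 < v_5. Listing each simplex with vertices in this order, K has dimension 2 with simplices:

  0-simplices (6): [v_0], [v_1], [v_2], [v_3], [v_4], [v_5]
  1-simplices (12): [v_0,v_1], [v_0,v_2], [v_0,v_3], [v_0,v_4], [v_0,v_5], [v_1,v_2], [v_1,v_5], [v_2,v_3], [v_2,v_5], [v_3,v_4], [v_3,v_5], [v_4,v_5]
  2-simplices (6): [v_0,v_1,v_5], [v_0,v_2,v_3], [v_0,v_3,v_4], [v_0,v_4,v_5], [v_1,v_2,v_5], [v_2,v_3,v_5]

Hence C_0 ≅ Z^6, C_1 ≅ Z^12, C_2 ≅ Z^6.

Boundary ∂_1: C_1 → C_0 is given by ∂[p,q] = [q] − [p].
This gives a 6×12 integer matrix of rank 5; reducing to Smith normal form yields diagonal entries (1,1,1,1,1).

The boundary map ∂_2: C_2 → C_1 acts by ∂[p,q,r] = [q,r] − [p,r] + [p,q]. For instance
  ∂[v_0,v_1,v_5] = [v_1,v_5] − [v_0,v_5] + [v_0,v_1],
  ∂[v_1,v_2,v_5] = [v_2,v_5] − [v_1,v_5] + [v_1,v_2].
As a 12×6 matrix over Z this has rank 6, with invariant factors (1,1,1,1,1,1).

Computing H_k = (kernel of ∂_k) / (image of ∂_{k+1}):

  H_0: rank C_0 − rank ∂_1 = 6 − 5 = 1, and the invariant factors of ∂_1 are all 1, so H_0 = Z.
  H_1: rank ker ∂_1 − rank ∂_2 = (12 − 5) − 6 = 1, and the invariant factors of ∂_2 are all 1, so H_1 = Z.
  H_2: rank ker ∂_2 − rank ∂_3 = (6 − 6) − 0 = 0, and there is no ∂_3, so H_2 = 0.

(K is a triangulation of the cylinder S^1 x I.)

H_0 ≅ Z,  H_1 ≅ Z,  H_2 = 0.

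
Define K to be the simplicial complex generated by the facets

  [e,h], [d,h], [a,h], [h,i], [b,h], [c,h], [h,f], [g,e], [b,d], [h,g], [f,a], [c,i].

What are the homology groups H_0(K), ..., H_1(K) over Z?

Take the total order a < b < c < d < e < f < g < h < i on the vertex set. Then K (dimension 1) consists of the simplices:

  0-simplices (9): a, b, c, d, e, f, g, h, i
  1-simplices (12): af, ah, bd, bh, ch, ci, dh, eg, eh, fh, gh, hi

so the chain groups are C_0 ≅ Z^9, C_1 ≅ Z^12.

Boundary ∂_1: C_1 → C_0 is given by ∂[p,q] = [q] − [p]. For instance
  ∂ci = i − c.
The resulting 9×12 matrix has rank 8, and its Smith normal form has invariant factors (1,1,1,1,1,1,1,1).

Computing H_k = (kernel of ∂_k) / (image of ∂_{k+1}):

  H_0: rank C_0 − rank ∂_1 = 9 − 8 = 1, and the invariant factors of ∂_1 are all 1, so H_0 ≅ Z.
  H_1: rank ker ∂_1 − rank ∂_2 = (12 − 8) − 0 = 4, and there is no ∂_2, so H_1 ≅ Z^4.

H_0 ≅ Z,  H_1 ≅ Z^4.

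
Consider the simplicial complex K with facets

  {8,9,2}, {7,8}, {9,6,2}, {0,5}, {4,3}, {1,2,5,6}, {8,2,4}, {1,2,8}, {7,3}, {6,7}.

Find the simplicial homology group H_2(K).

H_2 ≅ 0.

Order the vertices as 0 < 1 < 2 < 3 < 4 < 5 < 6 < 7 < 8 < 9. Listing each simplex with vertices in this order, K has dimension 3 with simplices:

  0-simplices (10): [0], [1], [2], [3], [4], [5], [6], [7], [8], [9]
  1-simplices (18): [0,5], [1,2], [1,5], [1,6], [1,8], [2,4], [2,5], [2,6], [2,8], [2,9], [3,4], [3,7], [4,8], [5,6], [6,7], [6,9], [7,8], [8,9]
  2-simplices (8): [1,2,5], [1,2,6], [1,2,8], [1,5,6], [2,4,8], [2,5,6], [2,6,9], [2,8,9]
  3-simplices (1): [1,2,5,6]

giving chain groups C_0 ≅ Z^10, C_1 ≅ Z^18, C_2 ≅ Z^8, C_3 ≅ Z^1.

∂_1: C_1 → C_0 sends each edge [p,q] (with p < q) to q − p.
The resulting 10×18 matrix has rank 9, and its Smith normal form has invariant factors (1,1,1,1,1,1,1,1,1).

The boundary map ∂_2: C_2 → C_1 maps a triangle to the signed sum of its edges. For instance
  ∂[2,5,6] = [5,6] − [2,6] + [2,5],
  ∂[2,6,9] = [6,9] − [2,9] + [2,6].
The 18×8 boundary matrix has rank 7 and Smith normal form diag(1,1,1,1,1,1,1).

∂_3: C_3 → C_2 sends each 3-simplex σ to the alternating sum Σ_i (−1)^i (σ with its i-th vertex removed). For instance
  ∂[1,2,5,6] = [2,5,6] − [1,5,6] + [1,2,6] − [1,2,5].
The resulting 8×1 matrix has rank 1, and its Smith normal form has invariant factors (1).

Reading off H_k = ker ∂_k / im ∂_{k+1}:

  H_2: rank ker ∂_2 − rank ∂_3 = (8 − 7) − 1 = 0, and the invariant factors of ∂_3 are all 1, so H_2 ≅ 0.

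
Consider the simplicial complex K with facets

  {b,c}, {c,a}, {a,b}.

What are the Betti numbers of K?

b_0 = 1, b_1 = 1.

Order the vertices as a < b < c. Listing each simplex with vertices in this order, K has dimension 1 with simplices:

  0-simplices (3): a, b, c
  1-simplices (3): ab, ac, bc

Hence C_0 ≅ Z^3, C_1 ≅ Z^3.

Boundary ∂_1: C_1 → C_0 sends each edge [p,q] (with p < q) to q − p. For instance
  ∂ac = c − a.
The 3×3 boundary matrix has rank 2 and Smith normal form diag(1,1).

Now H_k = ker ∂_k / im ∂_{k+1}, so:

  H_0: rank C_0 − rank ∂_1 = 3 − 2 = 1, and the invariant factors of ∂_1 are all 1, so H_0 = Z.
  H_1: rank ker ∂_1 − rank ∂_2 = (3 − 2) − 0 = 1, and there is no ∂_2, so H_1 = Z.

As a check, the Euler characteristic is 3 − 3 = 0, which agrees with 1 − 1 = 0.
(K is a triangulation of the circle S^1.)

Hence the Betti numbers are b_0 = 1, b_1 = 1.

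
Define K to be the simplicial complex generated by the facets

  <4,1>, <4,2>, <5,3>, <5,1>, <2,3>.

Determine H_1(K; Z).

Fix the vertex order 1 < 2 < 3 < 4 < 5 and write every simplex with vertices in increasing order. Then dim K = 1 and the simplices of K are:

  0-simplices (5): [1], [2], [3], [4], [5]
  1-simplices (5): [1,4], [1,5], [2,3], [2,4], [3,5]

so the chain groups are C_0 ≅ Z^5, C_1 ≅ Z^5.

The boundary map ∂_1: C_1 → C_0 sends each edge [p,q] (with p < q) to q − p. For instance
  ∂[1,4] = [4] − [1].
The resulting 5×5 matrix has rank 4, and its Smith normal form has invariant factors (1,1,1,1).

Reading off H_k = ker ∂_k / im ∂_{k+1}:

  H_1: rank ker ∂_1 − rank ∂_2 = (5 − 4) − 0 = 1, and there is no ∂_2, so H_1 = Z.

(K is a triangulation of the circle S^1.)

H_1 ≅ Z.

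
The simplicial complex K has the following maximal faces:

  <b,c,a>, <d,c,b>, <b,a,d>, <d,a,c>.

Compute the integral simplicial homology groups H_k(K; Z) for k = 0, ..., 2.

H_0 = Z,  H_1 = 0,  H_2 = Z.

Order the vertices as a < b < c < d. Listing each simplex with vertices in this order, K has dimension 2 with simplices:

  0-simplices (4): a, b, c, d
  1-simplices (6): ab, ac, ad, bc, bd, cd
  2-simplices (4): abc, abd, acd, bcd

so the chain groups are C_0 ≅ Z^4, C_1 ≅ Z^6, C_2 ≅ Z^4.

Boundary ∂_1: C_1 → C_0 maps an edge to its endpoints' difference, ∂[p,q] = q − p. For instance
  ∂bd = d − b.
This gives a 4×6 integer matrix of rank 3; reducing to Smith normal form yields diagonal entries (1,1,1).

Boundary ∂_2: C_2 → C_1 sends each 2-simplex [p,q,r] to [q,r] − [p,r] + [p,q]. For instance
  ∂abc = bc − ac + ab,
  ∂acd = cd − ad + ac.
The resulting 6×4 matrix has rank 3, and its Smith normal form has invariant factors (1,1,1).

From H_k ≅ ker(∂_k) / im(∂_{k+1}) we obtain:

  H_0: rank C_0 − rank ∂_1 = 4 − 3 = 1, and the invariant factors of ∂_1 are all 1, so H_0 = Z.
  H_1: rank ker ∂_1 − rank ∂_2 = (6 − 3) − 3 = 0, and the invariant factors of ∂_2 are all 1, so H_1 = 0.
  H_2: rank ker ∂_2 − rank ∂_3 = (4 − 3) − 0 = 1, and there is no ∂_3, so H_2 = Z.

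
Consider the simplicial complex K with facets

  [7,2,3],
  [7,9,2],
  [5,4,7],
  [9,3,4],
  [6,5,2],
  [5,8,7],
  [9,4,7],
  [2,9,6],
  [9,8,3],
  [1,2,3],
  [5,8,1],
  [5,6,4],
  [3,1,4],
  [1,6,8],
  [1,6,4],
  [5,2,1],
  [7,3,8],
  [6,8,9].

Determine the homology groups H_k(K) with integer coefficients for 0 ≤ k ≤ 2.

We work with the vertex ordering 1 < 2 < 3 < 4 < 5 < 6 < 7 < 8 < 9. The simplices of K, each written with vertices in increasing order, are:

  0-simplices (9): [1], [2], [3], [4], [5], [6], [7], [8], [9]
  1-simplices (27): (27 of them)
  2-simplices (18): [1,2,3], [1,2,5], [1,3,4], [1,4,6], [1,5,8], [1,6,8], [2,3,7], [2,5,6], [2,6,9], [2,7,9], [3,4,9], [3,7,8], [3,8,9], [4,5,6], [4,5,7], [4,7,9], [5,7,8], [6,8,9]

so the chain groups are C_0 ≅ Z^9, C_1 ≅ Z^27, C_2 ≅ Z^18.

The boundary map ∂_1: C_1 → C_0 sends each edge [p,q] (with p < q) to q − p. For instance
  ∂[4,5] = [5] − [4].
The 9×27 boundary matrix has rank 8 and Smith normal form diag(1,1,1,1,1,1,1,1).

Boundary ∂_2: C_2 → C_1 sends each 2-simplex [p,q,r] to [q,r] − [p,r] + [p,q]. For instance
  ∂[2,5,6] = [5,6] − [2,6] + [2,5],
  ∂[2,3,7] = [3,7] − [2,7] + [2,3].
This gives a 27×18 integer matrix of rank 18; reducing to Smith normal form yields diagonal entries (1,1,1,1,1,1,1,1,1,1,1,1,1,1,1,1,1,2).

From H_k ≅ ker(∂_k) / im(∂_{k+1}) we obtain:

  H_0: rank C_0 − rank ∂_1 = 9 − 8 = 1, and the invariant factors of ∂_1 are all 1, so H_0 = Z.
  H_1: rank ker ∂_1 − rank ∂_2 = (27 − 8) − 18 = 1, and ∂_2 has invariant factor 2 > 1, so H_1 = Z ⊕ Z_2.
  H_2: rank ker ∂_2 − rank ∂_3 = (18 − 18) − 0 = 0, and there is no ∂_3, so H_2 = 0.

(K is a triangulation of the Klein bottle.)

H_0 = Z,  H_1 = Z ⊕ Z_2,  H_2 = 0.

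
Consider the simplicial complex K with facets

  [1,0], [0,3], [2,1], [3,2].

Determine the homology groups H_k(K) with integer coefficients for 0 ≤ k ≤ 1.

Fix the vertex order 0 < 1 < 2 < 3 and write every simplex with vertices in increasing order. Then dim K = 1 and the simplices of K are:

  0-simplices (4): [0], [1], [2], [3]
  1-simplices (4): [0,1], [0,3], [1,2], [2,3]

so the chain groups are C_0 ≅ Z^4, C_1 ≅ Z^4.

∂_1: C_1 → C_0 sends each edge [p,q] (with p < q) to q − p. For instance
  ∂[1,2] = [2] − [1].
This gives a 4×4 integer matrix of rank 3; reducing to Smith normal form yields diagonal entries (1,1,1).

From H_k ≅ ker(∂_k) / im(∂_{k+1}) we obtain:

  H_0: rank C_0 − rank ∂_1 = 4 − 3 = 1, and the invariant factors of ∂_1 are all 1, so H_0 ≅ Z.
  H_1: rank ker ∂_1 − rank ∂_2 = (4 − 3) − 0 = 1, and there is no ∂_2, so H_1 ≅ Z.

(K is a triangulation of the circle S^1.)

H_0 = Z,  H_1 = Z.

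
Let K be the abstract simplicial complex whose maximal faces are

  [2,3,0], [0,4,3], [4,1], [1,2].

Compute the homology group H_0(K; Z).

Fix the vertex order 0 < 1 < 2 < 3 < 4 and write every simplex with vertices in increasing order. Then dim K = 2 and the simplices of K are:

  0-simplices (5): [0], [1], [2], [3], [4]
  1-simplices (7): [0,2], [0,3], [0,4], [1,2], [1,4], [2,3], [3,4]
  2-simplices (2): [0,2,3], [0,3,4]

so the chain groups are C_0 ≅ Z^5, C_1 ≅ Z^7, C_2 ≅ Z^2.

∂_1: C_1 → C_0 sends each edge [p,q] (with p < q) to q − p.
The resulting 5×7 matrix has rank 4, and its Smith normal form has invariant factors (1,1,1,1).

Boundary ∂_2: C_2 → C_1 acts by ∂[p,q,r] = [q,r] − [p,r] + [p,q]. For instance
  ∂[0,2,3] = [2,3] − [0,3] + [0,2],
  ∂[0,3,4] = [3,4] − [0,4] + [0,3].
The resulting 7×2 matrix has rank 2, and its Smith normal form has invariant factors (1,1).

From H_k ≅ ker(∂_k) / im(∂_{k+1}) we obtain:

  H_0: rank C_0 − rank ∂_1 = 5 − 4 = 1, and the invariant factors of ∂_1 are all 1, so H_0 ≅ Z.

H_0 ≅ Z.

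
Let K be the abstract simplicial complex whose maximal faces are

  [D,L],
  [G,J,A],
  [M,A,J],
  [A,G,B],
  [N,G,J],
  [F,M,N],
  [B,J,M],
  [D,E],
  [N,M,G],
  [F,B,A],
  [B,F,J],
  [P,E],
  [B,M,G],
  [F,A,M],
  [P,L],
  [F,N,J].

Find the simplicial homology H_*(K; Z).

Take the total order A < B < D < E < F < G < J < L < M < N < P on the vertex set. Then K (dimension 2) consists of the simplices:

  0-simplices (11): A, B, D, E, F, G, J, L, M, N, P
  1-simplices (22): AB, AF, AG, AJ, AM, BF, BG, BJ, BM, DE, DL, EP, FJ, FM, FN, GJ, GM, GN, JM, JN, LP, MN
  2-simplices (12): ABF, ABG, AFM, AGJ, AJM, BFJ, BGM, BJM, FJN, FMN, GJN, GMN

giving chain groups C_0 ≅ Z^11, C_1 ≅ Z^22, C_2 ≅ Z^12.

Boundary ∂_1: C_1 → C_0 is given by ∂[p,q] = [q] − [p]. For instance
  ∂BJ = J − B.
As a 11×22 matrix over Z this has rank 9, with invariant factors (1,1,1,1,1,1,1,1,1).

∂_2: C_2 → C_1 maps a triangle to the signed sum of its edges. For instance
  ∂GJN = JN − GN + GJ,
  ∂AJM = JM − AM + AJ.
The resulting 22×12 matrix has rank 12, and its Smith normal form has invariant factors (1,1,1,1,1,1,1,1,1,1,1,2).

Reading off H_k = ker ∂_k / im ∂_{k+1}:

  H_0: rank C_0 − rank ∂_1 = 11 − 9 = 2, and the invariant factors of ∂_1 are all 1, so H_0 ≅ Z^2.
  H_1: rank ker ∂_1 − rank ∂_2 = (22 − 9) − 12 = 1, and ∂_2 has invariant factor 2 > 1, so H_1 ≅ Z ⊕ Z/2.
  H_2: rank ker ∂_2 − rank ∂_3 = (12 − 12) − 0 = 0, and there is no ∂_3, so H_2 ≅ 0.

(K is a triangulation of the disjoint union of the real projective plane RP^2 and the circle S^1.)

H_0 = Z^2,  H_1 = Z ⊕ Z/2,  H_2 = 0.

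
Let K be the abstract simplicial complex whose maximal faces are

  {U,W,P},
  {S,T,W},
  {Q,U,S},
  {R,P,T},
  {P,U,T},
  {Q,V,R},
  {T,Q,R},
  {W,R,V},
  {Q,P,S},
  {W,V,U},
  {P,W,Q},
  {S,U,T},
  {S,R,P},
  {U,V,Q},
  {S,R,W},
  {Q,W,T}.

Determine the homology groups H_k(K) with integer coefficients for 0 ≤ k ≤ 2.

H_0 ≅ Z,  H_1 ≅ Z^2,  H_2 ≅ Z.

Take the total order P < Q < R < S < T < U < V < W on the vertex set. Then K (dimension 2) consists of the simplices:

  0-simplices (8): P, Q, R, S, T, U, V, W
  1-simplices (24): PQ, PR, PS, PT, PU, PW, QR, QS, QT, QU, QV, QW, RS, RT, RV, RW, ST, SU, SW, TU, TW, UV, UW, VW
  2-simplices (16): PQS, PQW, PRS, PRT, PTU, PUW, QRT, QRV, QSU, QTW, QUV, RSW, RVW, STU, STW, UVW

giving chain groups C_0 ≅ Z^8, C_1 ≅ Z^24, C_2 ≅ Z^16.

Boundary ∂_1: C_1 → C_0 sends each edge [p,q] (with p < q) to q − p. For instance
  ∂PS = S − P.
The 8×24 boundary matrix has rank 7 and Smith normal form diag(1,1,1,1,1,1,1).

∂_2: C_2 → C_1 acts by ∂[p,q,r] = [q,r] − [p,r] + [p,q]. For instance
  ∂STU = TU − SU + ST,
  ∂QUV = UV − QV + QU.
The 24×16 boundary matrix has rank 15 and Smith normal form diag(1,1,1,1,1,1,1,1,1,1,1,1,1,1,1).

Now H_k = ker ∂_k / im ∂_{k+1}, so:

  H_0: rank C_0 − rank ∂_1 = 8 − 7 = 1, and the invariant factors of ∂_1 are all 1, so H_0 = Z.
  H_1: rank ker ∂_1 − rank ∂_2 = (24 − 7) − 15 = 2, and the invariant factors of ∂_2 are all 1, so H_1 = Z^2.
  H_2: rank ker ∂_2 − rank ∂_3 = (16 − 15) − 0 = 1, and there is no ∂_3, so H_2 = Z.

As a check, the Euler characteristic is 8 − 24 + 16 = 0, which agrees with 1 − 2 + 1 = 0.
(K is a triangulation of the torus T^2.)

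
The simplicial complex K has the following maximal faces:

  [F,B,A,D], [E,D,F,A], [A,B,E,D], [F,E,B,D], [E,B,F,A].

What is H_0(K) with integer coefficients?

H_0 ≅ Z.

Take the total order A < B < D < E < F on the vertex set. Then K (dimension 3) consists of the simplices:

  0-simplices (5): A, B, D, E, F
  1-simplices (10): AB, AD, AE, AF, BD, BE, BF, DE, DF, EF
  2-simplices (10): ABD, ABE, ABF, ADE, ADF, AEF, BDE, BDF, BEF, DEF
  3-simplices (5): ABDE, ABDF, ABEF, ADEF, BDEF

so the chain groups are C_0 ≅ Z^5, C_1 ≅ Z^10, C_2 ≅ Z^10, C_3 ≅ Z^5.

Boundary ∂_1: C_1 → C_0 is given by ∂[p,q] = [q] − [p]. For instance
  ∂BE = E − B.
This gives a 5×10 integer matrix of rank 4; reducing to Smith normal form yields diagonal entries (1,1,1,1).

The boundary map ∂_2: C_2 → C_1 maps a triangle to the signed sum of its edges. For instance
  ∂BDE = DE − BE + BD,
  ∂ADE = DE − AE + AD.
The 10×10 boundary matrix has rank 6 and Smith normal form diag(1,1,1,1,1,1).

Boundary ∂_3: C_3 → C_2 sends each 3-simplex σ to the alternating sum Σ_i (−1)^i (σ with its i-th vertex removed). For instance
  ∂ADEF = DEF − AEF + ADF − ADE,
  ∂BDEF = DEF − BEF + BDF − BDE.
This gives a 10×5 integer matrix of rank 4; reducing to Smith normal form yields diagonal entries (1,1,1,1).

From H_k ≅ ker(∂_k) / im(∂_{k+1}) we obtain:

  H_0: rank C_0 − rank ∂_1 = 5 − 4 = 1, and the invariant factors of ∂_1 are all 1, so H_0 ≅ Z.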